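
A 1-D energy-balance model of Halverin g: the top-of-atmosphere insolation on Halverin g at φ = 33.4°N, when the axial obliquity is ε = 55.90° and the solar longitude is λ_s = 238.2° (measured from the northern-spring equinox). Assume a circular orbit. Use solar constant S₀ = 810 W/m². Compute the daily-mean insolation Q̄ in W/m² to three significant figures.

Q̄ ≈ 30.0 W/m²

Solar declination: sin δ = sin ε · sin λ_s = sin 55.90° × sin 238.2° = -0.70376, so δ = -44.730°.
cos H₀ = −tan(+33.4°) tan(-44.730°) = 0.6532, H₀ = 0.8590 rad.
Bracket: H₀ sin φ sin δ + cos φ cos δ sin H₀ = 0.8590×0.55048×-0.70376 + 0.83485×0.71044×0.75720 = -0.332782 + 0.449104 = 0.116322.
Q̄ = (S₀/π) × [bracket] = (810/π) × 0.116322 = 29.99 W/m².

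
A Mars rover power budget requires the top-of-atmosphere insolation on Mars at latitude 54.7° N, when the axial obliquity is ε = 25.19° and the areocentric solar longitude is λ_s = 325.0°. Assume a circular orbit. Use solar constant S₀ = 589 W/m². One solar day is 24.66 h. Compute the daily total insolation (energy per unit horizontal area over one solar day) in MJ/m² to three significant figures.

4.71 MJ/m²

sin δ = sin 25.19° × sin 325.0° = -0.24413, so δ = -14.130°.
cos H₀ = −tan(+54.7°) tan(-14.130°) = 0.3555, H₀ = 1.2073 rad.
Bracket: H₀ sin φ sin δ + cos φ cos δ sin H₀ = 1.2073×0.81614×-0.24413 + 0.57786×0.96974×0.93466 = -0.240548 + 0.523759 = 0.283211.
Q̄ = (S₀/π) × [bracket] = (589/π) × 0.283211 = 53.098 W/m².
Daily total = Q̄ × 24.66 h × 3600 s/h = 53.098 × 24.66 × 3600 / 10⁶ = 4.714 MJ/m².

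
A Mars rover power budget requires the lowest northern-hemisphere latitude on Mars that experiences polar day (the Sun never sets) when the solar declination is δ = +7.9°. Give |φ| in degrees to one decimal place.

Polar day requires cos H₀ = −tan φ tan δ ≤ −1, i.e. tan φ tan δ ≥ 1.
The boundary is |tan φ| · |tan δ| = 1, so |φ| = 90° − |δ| = 90° − 7.9° = 82.1° in the northern hemisphere.

|φ| = 82.1°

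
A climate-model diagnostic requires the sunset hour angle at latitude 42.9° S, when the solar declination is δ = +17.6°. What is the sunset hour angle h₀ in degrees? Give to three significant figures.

h₀ = 72.9°

cos h₀ = −tan ϕ · tan δ = −tan(-42.9°) × tan(+17.600°) = 0.2948, so h₀ = 1.2716 rad = 72.86°.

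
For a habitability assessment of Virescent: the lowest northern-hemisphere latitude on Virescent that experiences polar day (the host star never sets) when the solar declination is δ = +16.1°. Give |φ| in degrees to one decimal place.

|φ| = 73.9°

Polar day requires cos H₀ = −tan φ tan δ ≤ −1, i.e. tan φ tan δ ≥ 1.
The boundary is |tan φ| · |tan δ| = 1, so |φ| = 90° − |δ| = 90° − 16.1° = 73.9° in the northern hemisphere.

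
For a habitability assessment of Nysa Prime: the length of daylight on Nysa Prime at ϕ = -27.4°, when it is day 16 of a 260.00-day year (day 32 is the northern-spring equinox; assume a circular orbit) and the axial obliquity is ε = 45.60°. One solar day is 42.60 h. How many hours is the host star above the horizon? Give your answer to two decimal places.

Solar longitude: L_s = 360° × (16 − 32)/260.00 = -22.154°, i.e. -22.154° + 360° = 337.846°.
sin δ = sin 45.60° × sin 337.846° = -0.26942, so δ = -15.630°.
cos h₀ = −tan ϕ · tan δ = −tan(-27.4°) × tan(-15.630°) = -0.1450, so h₀ = 1.7163 rad = 98.34°.
Daylight = 2h₀/(2π) × 42.60 h = (1.7163/π) × 42.60 = 23.27 h.

23.27 h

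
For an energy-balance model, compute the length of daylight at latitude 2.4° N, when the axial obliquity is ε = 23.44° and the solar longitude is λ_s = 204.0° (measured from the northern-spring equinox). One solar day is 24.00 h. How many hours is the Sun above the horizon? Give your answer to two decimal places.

Solar declination: sin δ = sin ε · sin λ_s = sin 23.44° × sin 204.0° = -0.16180, so δ = -9.311°.
cos H₀ = −tan φ · tan δ = −tan(+2.4°) × tan(-9.311°) = 0.0069, so H₀ = 1.5639 rad = 89.61°.
Daylight = 2H₀/(2π) × 24.00 h = (1.5639/π) × 24.00 = 11.95 h.

11.95 h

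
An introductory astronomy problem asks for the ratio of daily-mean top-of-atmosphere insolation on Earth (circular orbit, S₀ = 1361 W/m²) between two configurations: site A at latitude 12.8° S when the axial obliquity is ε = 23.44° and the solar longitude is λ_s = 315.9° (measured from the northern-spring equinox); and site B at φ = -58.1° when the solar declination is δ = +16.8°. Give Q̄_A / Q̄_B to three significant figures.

— Configuration A (φ=-12.8°):
Solar declination: sin δ = sin ε · sin λ_s = sin 23.44° × sin 315.9° = -0.27683, so δ = -16.071°.
cos H₀ = −tan(-12.8°) tan(-16.071°) = -0.0655, H₀ = 1.6363 rad.
Bracket: H₀ sin φ sin δ + cos φ cos δ sin H₀ = 1.6363×-0.22155×-0.27683 + 0.97515×0.96092×0.99786 = 0.100357 + 0.935036 = 1.035393.
Q̄ = (S₀/π) × [bracket] = (1361/π) × 1.035393 = 448.55 W/m².
— Configuration B (φ=-58.1°):
cos H₀ = −tan(-58.1°) tan(+16.800°) = 0.4851, H₀ = 1.0644 rad.
Bracket: H₀ sin φ sin δ + cos φ cos δ sin H₀ = 1.0644×-0.84897×0.28903 + 0.52844×0.95732×0.87449 = -0.261180 + 0.442392 = 0.181212.
Q̄ = (S₀/π) × [bracket] = (1361/π) × 0.181212 = 78.505 W/m².
Ratio Q̄_A / Q̄_B = 448.55 / 78.505 = 5.714.

Q̄_A / Q̄_B ≈ 5.71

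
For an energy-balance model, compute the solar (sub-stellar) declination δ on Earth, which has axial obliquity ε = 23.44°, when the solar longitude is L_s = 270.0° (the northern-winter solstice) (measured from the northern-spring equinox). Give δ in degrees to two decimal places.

sin δ = sin ε · sin L_s = sin 23.44° × sin 270.0° = -0.397789.
δ = arcsin(-0.397789) = -23.44°.

δ = -23.44°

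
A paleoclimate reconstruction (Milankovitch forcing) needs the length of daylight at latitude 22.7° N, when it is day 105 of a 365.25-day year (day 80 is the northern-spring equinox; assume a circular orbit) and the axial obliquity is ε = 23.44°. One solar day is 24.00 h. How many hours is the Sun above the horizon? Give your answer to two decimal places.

12.54 h

Solar longitude: L_s = 360° × (105 − 80)/365.25 = 24.641°.
sin δ = sin 23.44° × sin 24.641° = 0.16585, so δ = +9.547°.
cos h₀ = −tan ϕ · tan δ = −tan(+22.7°) × tan(+9.547°) = -0.0704, so h₀ = 1.6412 rad = 94.03°.
Daylight = 2h₀/(2π) × 24.00 h = (1.6412/π) × 24.00 = 12.54 h.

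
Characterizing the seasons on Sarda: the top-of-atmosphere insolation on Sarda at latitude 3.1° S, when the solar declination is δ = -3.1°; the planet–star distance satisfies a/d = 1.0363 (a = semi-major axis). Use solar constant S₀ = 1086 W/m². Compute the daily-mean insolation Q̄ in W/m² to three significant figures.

cos H₀ = −tan(-3.1°) tan(-3.100°) = -0.0029, H₀ = 1.5737 rad.
Bracket: H₀ sin φ sin δ + cos φ cos δ sin H₀ = 1.5737×-0.05408×-0.05408 + 0.99854×0.99854×1.00000 = 0.004603 + 0.997082 = 1.001685.
Inverse-square distance factor (a/d)² = 1.0363² = 1.073918.
Q̄ = (S₀/π) × 1.073918 × [bracket] = (1086/π) × 1.073918 × 1.001685 = 371.9 W/m².

Q̄ ≈ 372 W/m²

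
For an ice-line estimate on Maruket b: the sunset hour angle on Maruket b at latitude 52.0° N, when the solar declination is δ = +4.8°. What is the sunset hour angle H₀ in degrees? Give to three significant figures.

H₀ = 96.2°

cos H₀ = −tan φ · tan δ = −tan(+52.0°) × tan(+4.800°) = -0.1075, so H₀ = 1.6785 rad = 96.17°.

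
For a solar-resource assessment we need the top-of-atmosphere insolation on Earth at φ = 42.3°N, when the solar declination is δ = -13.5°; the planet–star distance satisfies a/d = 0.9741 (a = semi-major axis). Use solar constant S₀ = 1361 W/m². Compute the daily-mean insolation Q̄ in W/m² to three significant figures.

Q̄ ≈ 201 W/m²

cos H₀ = −tan(+42.3°) tan(-13.500°) = 0.2185, H₀ = 1.3506 rad.
Bracket: H₀ sin φ sin δ + cos φ cos δ sin H₀ = 1.3506×0.67301×-0.23345 + 0.73963×0.97237×0.97585 = -0.212198 + 0.701825 = 0.489627.
Inverse-square distance factor (a/d)² = 0.9741² = 0.948871.
Q̄ = (S₀/π) × 0.948871 × [bracket] = (1361/π) × 0.948871 × 0.489627 = 201.3 W/m².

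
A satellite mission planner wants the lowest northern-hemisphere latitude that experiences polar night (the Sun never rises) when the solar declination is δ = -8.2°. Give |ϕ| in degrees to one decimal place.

Polar night requires cos h₀ = −tan ϕ tan δ ≥ 1, i.e. tan ϕ tan δ ≤ −1.
The boundary is |tan ϕ| · |tan δ| = 1, so |ϕ| = 90° − |δ| = 90° − 8.2° = 81.8° in the northern hemisphere.

|ϕ| = 81.8°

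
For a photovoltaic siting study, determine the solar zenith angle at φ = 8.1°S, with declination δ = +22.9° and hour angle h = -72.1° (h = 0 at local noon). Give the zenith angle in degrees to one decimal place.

cos θ_z = sin φ sin δ + cos φ cos δ cos h = -0.054828 + 0.280308 = 0.225480.
θ_z = arccos(0.225480) = 77.0°.

θ_z = 77.0°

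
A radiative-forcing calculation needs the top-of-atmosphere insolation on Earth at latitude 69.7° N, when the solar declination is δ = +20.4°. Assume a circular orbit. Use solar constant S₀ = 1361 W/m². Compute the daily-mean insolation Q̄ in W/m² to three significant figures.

Q̄ ≈ 445 W/m²

cos H₀ = −tan(+69.7°) tan(+20.400°) = -1.0054 ≤ −1 ⇒ polar day, H₀ = π.
Bracket: H₀ sin φ sin δ + cos φ cos δ sin H₀ = 3.1416×0.93789×0.34857 + 0.34694×0.93728×0.00000 = 1.027053 + 0.000000 = 1.027053.
Q̄ = (S₀/π) × [bracket] = (1361/π) × 1.027053 = 444.9 W/m².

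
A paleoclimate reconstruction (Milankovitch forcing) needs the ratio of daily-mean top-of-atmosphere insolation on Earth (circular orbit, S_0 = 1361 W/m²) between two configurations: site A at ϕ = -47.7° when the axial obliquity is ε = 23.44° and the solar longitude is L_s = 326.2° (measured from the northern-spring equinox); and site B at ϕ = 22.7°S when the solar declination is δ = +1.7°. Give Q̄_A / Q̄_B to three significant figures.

— Configuration A (ϕ=-47.7°):
Solar declination: sin δ = sin ε · sin L_s = sin 23.44° × sin 326.2° = -0.22129, so δ = -12.785°.
cos h₀ = −tan(-47.7°) tan(-12.785°) = -0.2494, h₀ = 1.8228 rad.
Bracket: h₀ sin ϕ sin δ + cos ϕ cos δ sin h₀ = 1.8228×-0.73963×-0.22129 + 0.67301×0.97521×0.96841 = 0.298343 + 0.635593 = 0.933936.
Q̄ = (S_0/π) × [bracket] = (1361/π) × 0.933936 = 404.60 W/m².
— Configuration B (ϕ=-22.7°):
cos h₀ = −tan(-22.7°) tan(+1.700°) = 0.0124, h₀ = 1.5584 rad.
Bracket: h₀ sin ϕ sin δ + cos ϕ cos δ sin h₀ = 1.5584×-0.38591×0.02967 + 0.92254×0.99956×0.99992 = -0.017844 + 0.922060 = 0.904216.
Q̄ = (S_0/π) × [bracket] = (1361/π) × 0.904216 = 391.72 W/m².
Ratio Q̄_A / Q̄_B = 404.60 / 391.72 = 1.033.

Q̄_A / Q̄_B ≈ 1.03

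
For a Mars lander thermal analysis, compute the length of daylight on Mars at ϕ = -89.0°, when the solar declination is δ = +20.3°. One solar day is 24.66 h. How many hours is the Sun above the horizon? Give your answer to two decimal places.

0.00 h

cos h₀ = −tan ϕ · tan δ = 21.1922 ≥ 1, so the Sun never rises (polar night) and h₀ = 0.
Daylight = 2h₀/(2π) × 24.66 h = (0.0000/π) × 24.66 = 0.00 h.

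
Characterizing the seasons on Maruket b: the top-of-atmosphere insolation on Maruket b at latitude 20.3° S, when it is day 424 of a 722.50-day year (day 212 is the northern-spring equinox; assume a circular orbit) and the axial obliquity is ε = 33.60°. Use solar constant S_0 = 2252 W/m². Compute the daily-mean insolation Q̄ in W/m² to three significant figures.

Q̄ ≈ 376 W/m²

Solar longitude: L_s = 360° × (424 − 212)/722.50 = 105.633°.
sin δ = sin 33.60° × sin 105.633° = 0.53292, so δ = +32.203°.
cos h₀ = −tan(-20.3°) tan(+32.203°) = 0.2330, h₀ = 1.3357 rad.
Bracket: h₀ sin ϕ sin δ + cos ϕ cos δ sin h₀ = 1.3357×-0.34694×0.53292 + 0.93789×0.84617×0.97248 = -0.246959 + 0.771774 = 0.524815.
Q̄ = (S_0/π) × [bracket] = (2252/π) × 0.524815 = 376.2 W/m².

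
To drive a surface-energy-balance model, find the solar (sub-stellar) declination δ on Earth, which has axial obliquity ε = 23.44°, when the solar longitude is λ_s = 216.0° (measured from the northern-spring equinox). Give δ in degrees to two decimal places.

sin δ = sin ε · sin λ_s = sin 23.44° × sin 216.0° = -0.233814.
δ = arcsin(-0.233814) = -13.52°.

δ = -13.52°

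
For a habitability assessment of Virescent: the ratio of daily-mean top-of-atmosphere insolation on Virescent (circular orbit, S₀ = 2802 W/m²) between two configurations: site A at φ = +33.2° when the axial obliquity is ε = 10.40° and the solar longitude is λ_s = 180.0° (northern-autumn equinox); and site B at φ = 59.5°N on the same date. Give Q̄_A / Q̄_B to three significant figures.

Q̄_A / Q̄_B ≈ 1.65

— Configuration A (φ=+33.2°):
Solar declination: sin δ = sin ε · sin λ_s = sin 10.40° × sin 180.0° = 0.00000, so δ = +0.000°.
cos H₀ = −tan(+33.2°) tan(+0.000°) = -0.0000, H₀ = 1.5708 rad.
Bracket: H₀ sin φ sin δ + cos φ cos δ sin H₀ = 1.5708×0.54756×0.00000 + 0.83676×1.00000×1.00000 = 0.000000 + 0.836760 = 0.836760.
Q̄ = (S₀/π) × [bracket] = (2802/π) × 0.836760 = 746.31 W/m².
— Configuration B (φ=+59.5°):
cos H₀ = −tan(+59.5°) tan(+0.000°) = -0.0000, H₀ = 1.5708 rad.
Bracket: H₀ sin φ sin δ + cos φ cos δ sin H₀ = 1.5708×0.86163×0.00000 + 0.50754×1.00000×1.00000 = 0.000000 + 0.507540 = 0.507540.
Q̄ = (S₀/π) × [bracket] = (2802/π) × 0.507540 = 452.68 W/m².
Ratio Q̄_A / Q̄_B = 746.31 / 452.68 = 1.649.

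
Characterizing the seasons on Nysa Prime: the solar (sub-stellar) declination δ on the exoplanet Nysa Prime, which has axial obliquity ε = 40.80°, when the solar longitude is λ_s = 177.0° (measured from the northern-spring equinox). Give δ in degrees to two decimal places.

δ = +1.96°

sin δ = sin ε · sin λ_s = sin 40.80° × sin 177.0° = 0.034197.
δ = arcsin(0.034197) = +1.96°.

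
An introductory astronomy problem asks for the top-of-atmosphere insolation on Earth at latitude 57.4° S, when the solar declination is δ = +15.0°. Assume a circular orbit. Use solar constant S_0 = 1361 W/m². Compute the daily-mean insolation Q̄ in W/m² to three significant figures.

Q̄ ≈ 97.2 W/m²

cos h₀ = −tan(-57.4°) tan(+15.000°) = 0.4190, h₀ = 1.1385 rad.
Bracket: h₀ sin ϕ sin δ + cos ϕ cos δ sin h₀ = 1.1385×-0.84245×0.25882 + 0.53877×0.96593×0.90800 = -0.248242 + 0.472536 = 0.224294.
Q̄ = (S_0/π) × [bracket] = (1361/π) × 0.224294 = 97.17 W/m².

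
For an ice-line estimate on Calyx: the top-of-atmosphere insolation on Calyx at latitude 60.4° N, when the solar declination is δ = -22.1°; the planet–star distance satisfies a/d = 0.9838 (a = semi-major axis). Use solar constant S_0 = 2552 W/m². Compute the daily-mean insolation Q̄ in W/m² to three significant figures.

Q̄ ≈ 52.4 W/m²

cos h₀ = −tan(+60.4°) tan(-22.100°) = 0.7148, h₀ = 0.7745 rad.
Bracket: h₀ sin ϕ sin δ + cos ϕ cos δ sin h₀ = 0.7745×0.86949×-0.37622 + 0.49394×0.92653×0.69934 = -0.253354 + 0.320053 = 0.066699.
Inverse-square distance factor (a/d)² = 0.9838² = 0.967862.
Q̄ = (S_0/π) × 0.967862 × [bracket] = (2552/π) × 0.967862 × 0.066699 = 52.44 W/m².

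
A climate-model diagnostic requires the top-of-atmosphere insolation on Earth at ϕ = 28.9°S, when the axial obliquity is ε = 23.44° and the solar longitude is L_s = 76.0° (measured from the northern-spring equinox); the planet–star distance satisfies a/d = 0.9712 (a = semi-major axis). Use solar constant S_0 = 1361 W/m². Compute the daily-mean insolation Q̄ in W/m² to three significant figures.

Solar declination: sin δ = sin ε · sin L_s = sin 23.44° × sin 76.0° = 0.38597, so δ = +22.704°.
cos h₀ = −tan(-28.9°) tan(+22.704°) = 0.2310, h₀ = 1.3377 rad.
Bracket: h₀ sin ϕ sin δ + cos ϕ cos δ sin h₀ = 1.3377×-0.48328×0.38597 + 0.87546×0.92251×0.97296 = -0.249523 + 0.785783 = 0.536260.
Inverse-square distance factor (a/d)² = 0.9712² = 0.943229.
Q̄ = (S_0/π) × 0.943229 × [bracket] = (1361/π) × 0.943229 × 0.536260 = 219.1 W/m².

Q̄ ≈ 219 W/m²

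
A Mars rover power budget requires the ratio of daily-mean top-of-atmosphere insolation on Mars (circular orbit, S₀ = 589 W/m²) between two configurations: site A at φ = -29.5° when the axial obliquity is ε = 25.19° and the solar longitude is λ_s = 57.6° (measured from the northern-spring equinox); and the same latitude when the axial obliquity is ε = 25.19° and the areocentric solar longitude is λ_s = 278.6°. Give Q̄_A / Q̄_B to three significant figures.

Q̄_A / Q̄_B ≈ 0.485

— Configuration A (φ=-29.5°):
Solar declination: sin δ = sin ε · sin λ_s = sin 25.19° × sin 57.6° = 0.35936, so δ = +21.061°.
cos H₀ = −tan(-29.5°) tan(+21.061°) = 0.2179, H₀ = 1.3512 rad.
Bracket: H₀ sin φ sin δ + cos φ cos δ sin H₀ = 1.3512×-0.49242×0.35936 + 0.87036×0.93320×0.97598 = -0.239103 + 0.792710 = 0.553607.
Q̄ = (S₀/π) × [bracket] = (589/π) × 0.553607 = 103.79 W/m².
— Configuration B (φ=-29.5°):
sin δ = sin 25.19° × sin 278.6° = -0.42084, so δ = -24.887°.
cos H₀ = −tan(-29.5°) tan(-24.887°) = -0.2625, H₀ = 1.8364 rad.
Bracket: H₀ sin φ sin δ + cos φ cos δ sin H₀ = 1.8364×-0.49242×-0.42084 + 0.87036×0.90714×0.96494 = 0.380557 + 0.761857 = 1.142414.
Q̄ = (S₀/π) × [bracket] = (589/π) × 1.142414 = 214.18 W/m².
Ratio Q̄_A / Q̄_B = 103.79 / 214.18 = 0.4846.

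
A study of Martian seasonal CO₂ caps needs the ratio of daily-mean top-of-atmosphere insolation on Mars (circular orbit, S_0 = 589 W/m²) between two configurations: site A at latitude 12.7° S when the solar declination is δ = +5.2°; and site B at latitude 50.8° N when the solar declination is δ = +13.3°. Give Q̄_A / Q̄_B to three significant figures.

Q̄_A / Q̄_B ≈ 1.02

— Configuration A (ϕ=-12.7°):
cos h₀ = −tan(-12.7°) tan(+5.200°) = 0.0205, h₀ = 1.5503 rad.
Bracket: h₀ sin ϕ sin δ + cos ϕ cos δ sin h₀ = 1.5503×-0.21985×0.09063 + 0.97553×0.99588×0.99979 = -0.030890 + 0.971307 = 0.940417.
Q̄ = (S_0/π) × [bracket] = (589/π) × 0.940417 = 176.31 W/m².
— Configuration B (ϕ=+50.8°):
cos h₀ = −tan(+50.8°) tan(+13.300°) = -0.2898, h₀ = 1.8649 rad.
Bracket: h₀ sin ϕ sin δ + cos ϕ cos δ sin h₀ = 1.8649×0.77494×0.23005 + 0.63203×0.97318×0.95707 = 0.332465 + 0.588674 = 0.921139.
Q̄ = (S_0/π) × [bracket] = (589/π) × 0.921139 = 172.70 W/m².
Ratio Q̄_A / Q̄_B = 176.31 / 172.70 = 1.021.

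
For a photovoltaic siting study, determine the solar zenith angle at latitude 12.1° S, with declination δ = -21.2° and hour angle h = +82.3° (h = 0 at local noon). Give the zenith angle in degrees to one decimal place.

θ_z = 78.6°

cos θ_z = sin φ sin δ + cos φ cos δ cos h = 0.075803 + 0.122143 = 0.197946.
θ_z = arccos(0.197946) = 78.6°.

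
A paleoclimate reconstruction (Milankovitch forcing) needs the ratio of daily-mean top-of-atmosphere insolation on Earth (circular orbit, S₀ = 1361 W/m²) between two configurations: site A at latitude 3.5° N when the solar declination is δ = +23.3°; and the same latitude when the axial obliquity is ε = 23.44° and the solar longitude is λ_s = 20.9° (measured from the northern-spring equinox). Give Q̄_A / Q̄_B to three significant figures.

Q̄_A / Q̄_B ≈ 0.953

— Configuration A (φ=+3.5°):
cos H₀ = −tan(+3.5°) tan(+23.300°) = -0.0263, H₀ = 1.5971 rad.
Bracket: H₀ sin φ sin δ + cos φ cos δ sin H₀ = 1.5971×0.06105×0.39555 + 0.99813×0.91845×0.99965 = 0.038567 + 0.916412 = 0.954979.
Q̄ = (S₀/π) × [bracket] = (1361/π) × 0.954979 = 413.72 W/m².
— Configuration B (φ=+3.5°):
Solar declination: sin δ = sin ε · sin λ_s = sin 23.44° × sin 20.9° = 0.14191, so δ = +8.158°.
cos H₀ = −tan(+3.5°) tan(+8.158°) = -0.0088, H₀ = 1.5796 rad.
Bracket: H₀ sin φ sin δ + cos φ cos δ sin H₀ = 1.5796×0.06105×0.14191 + 0.99813×0.98988×0.99996 = 0.013685 + 0.987989 = 1.001674.
Q̄ = (S₀/π) × [bracket] = (1361/π) × 1.001674 = 433.94 W/m².
Ratio Q̄_A / Q̄_B = 413.72 / 433.94 = 0.9534.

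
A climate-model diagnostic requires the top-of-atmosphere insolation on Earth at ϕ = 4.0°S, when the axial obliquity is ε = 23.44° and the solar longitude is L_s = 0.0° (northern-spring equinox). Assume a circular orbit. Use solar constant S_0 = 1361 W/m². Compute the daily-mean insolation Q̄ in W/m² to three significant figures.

Solar declination: sin δ = sin ε · sin L_s = sin 23.44° × sin 0.0° = 0.00000, so δ = +0.000°.
cos h₀ = −tan(-4.0°) tan(+0.000°) = 0.0000, h₀ = 1.5708 rad.
Bracket: h₀ sin ϕ sin δ + cos ϕ cos δ sin h₀ = 1.5708×-0.06976×0.00000 + 0.99756×1.00000×1.00000 = -0.000000 + 0.997560 = 0.997560.
Q̄ = (S_0/π) × [bracket] = (1361/π) × 0.997560 = 432.2 W/m².

Q̄ ≈ 432 W/m²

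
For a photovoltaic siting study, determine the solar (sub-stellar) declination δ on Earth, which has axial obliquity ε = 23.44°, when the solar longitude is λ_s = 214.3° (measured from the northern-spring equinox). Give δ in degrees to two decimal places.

δ = -12.95°

sin δ = sin ε · sin λ_s = sin 23.44° × sin 214.3° = -0.224164.
δ = arcsin(-0.224164) = -12.95°.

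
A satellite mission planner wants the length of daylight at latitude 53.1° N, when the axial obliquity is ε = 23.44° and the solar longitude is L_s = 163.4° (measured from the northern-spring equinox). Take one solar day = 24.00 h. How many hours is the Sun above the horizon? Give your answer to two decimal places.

Solar declination: sin δ = sin ε · sin L_s = sin 23.44° × sin 163.4° = 0.11364, so δ = +6.525°.
cos h₀ = −tan ϕ · tan δ = −tan(+53.1°) × tan(+6.525°) = -0.1523, so h₀ = 1.7237 rad = 98.76°.
Daylight = 2h₀/(2π) × 24.00 h = (1.7237/π) × 24.00 = 13.17 h.

13.17 h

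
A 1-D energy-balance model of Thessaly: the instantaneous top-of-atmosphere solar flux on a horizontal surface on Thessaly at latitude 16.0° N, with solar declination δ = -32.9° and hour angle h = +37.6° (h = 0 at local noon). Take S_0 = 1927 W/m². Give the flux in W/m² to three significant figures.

944 W/m²

cos θ_z = sin ϕ sin δ + cos ϕ cos δ cos h = -0.149719 + 0.639453 = 0.489734.
Flux = S_0 · cos θ_z = 1927 × 0.489734 = 943.7 W/m².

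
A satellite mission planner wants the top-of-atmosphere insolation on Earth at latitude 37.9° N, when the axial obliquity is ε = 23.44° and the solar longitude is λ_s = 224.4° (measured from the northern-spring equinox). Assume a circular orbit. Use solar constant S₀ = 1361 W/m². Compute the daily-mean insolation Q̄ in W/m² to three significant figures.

Solar declination: sin δ = sin ε · sin λ_s = sin 23.44° × sin 224.4° = -0.27832, so δ = -16.160°.
cos H₀ = −tan(+37.9°) tan(-16.160°) = 0.2256, H₀ = 1.3433 rad.
Bracket: H₀ sin φ sin δ + cos φ cos δ sin H₀ = 1.3433×0.61429×-0.27832 + 0.78908×0.96049×0.97423 = -0.229663 + 0.738372 = 0.508709.
Q̄ = (S₀/π) × [bracket] = (1361/π) × 0.508709 = 220.4 W/m².

Q̄ ≈ 220 W/m²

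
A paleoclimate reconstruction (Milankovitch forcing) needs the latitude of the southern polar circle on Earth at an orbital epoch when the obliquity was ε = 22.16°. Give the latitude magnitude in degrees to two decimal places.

The polar circle is the lowest latitude that experiences at least one full rotation of continuous darkness at the northern-summer solstice; it lies at |ϕ| = 90° − ε = 90° − 22.16° = 67.84°.

67.84°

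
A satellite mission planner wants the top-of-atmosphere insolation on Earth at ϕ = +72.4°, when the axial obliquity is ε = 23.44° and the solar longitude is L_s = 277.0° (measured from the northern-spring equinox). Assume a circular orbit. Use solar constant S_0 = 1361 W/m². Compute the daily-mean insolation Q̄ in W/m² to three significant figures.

Q̄ ≈ 0.00 W/m²

Solar declination: sin δ = sin ε · sin L_s = sin 23.44° × sin 277.0° = -0.39482, so δ = -23.255°.
cos h₀ = −tan(+72.4°) tan(-23.255°) = 1.3547 ≥ 1 ⇒ polar night, h₀ = 0 and Q̄ = 0.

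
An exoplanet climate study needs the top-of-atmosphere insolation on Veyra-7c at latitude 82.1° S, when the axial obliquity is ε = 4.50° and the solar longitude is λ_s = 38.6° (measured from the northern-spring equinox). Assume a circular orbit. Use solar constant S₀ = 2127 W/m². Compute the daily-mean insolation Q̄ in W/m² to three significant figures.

Q̄ ≈ 47.2 W/m²

Solar declination: sin δ = sin ε · sin λ_s = sin 4.50° × sin 38.6° = 0.04895, so δ = +2.806°.
cos H₀ = −tan(-82.1°) tan(+2.806°) = 0.3532, H₀ = 1.2098 rad.
Bracket: H₀ sin φ sin δ + cos φ cos δ sin H₀ = 1.2098×-0.99051×0.04895 + 0.13744×0.99880×0.93556 = -0.058658 + 0.128429 = 0.069771.
Q̄ = (S₀/π) × [bracket] = (2127/π) × 0.069771 = 47.24 W/m².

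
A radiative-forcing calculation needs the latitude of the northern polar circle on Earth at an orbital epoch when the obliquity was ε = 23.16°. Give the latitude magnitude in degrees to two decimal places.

The polar circle is the lowest latitude that experiences at least one full rotation of continuous daylight at the northern-summer solstice; it lies at |φ| = 90° − ε = 90° − 23.16° = 66.84°.

66.84°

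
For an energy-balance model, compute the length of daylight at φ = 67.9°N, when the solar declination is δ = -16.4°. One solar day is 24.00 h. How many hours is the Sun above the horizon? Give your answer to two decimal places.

cos H₀ = −tan φ · tan δ = −tan(+67.9°) × tan(-16.400°) = 0.7248, so H₀ = 0.7600 rad = 43.55°.
Daylight = 2H₀/(2π) × 24.00 h = (0.7600/π) × 24.00 = 5.81 h.

5.81 h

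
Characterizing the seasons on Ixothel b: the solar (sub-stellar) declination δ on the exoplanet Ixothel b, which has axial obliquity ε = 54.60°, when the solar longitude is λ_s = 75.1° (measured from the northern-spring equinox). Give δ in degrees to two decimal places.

sin δ = sin ε · sin λ_s = sin 54.60° × sin 75.1° = 0.787720.
δ = arcsin(0.787720) = +51.97°.

δ = +51.97°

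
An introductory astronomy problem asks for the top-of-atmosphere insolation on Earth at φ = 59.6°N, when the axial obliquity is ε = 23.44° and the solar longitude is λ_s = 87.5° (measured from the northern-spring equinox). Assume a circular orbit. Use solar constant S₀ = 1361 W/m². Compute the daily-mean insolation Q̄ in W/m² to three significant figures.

Q̄ ≈ 492 W/m²

Solar declination: sin δ = sin ε · sin λ_s = sin 23.44° × sin 87.5° = 0.39741, so δ = +23.416°.
cos H₀ = −tan(+59.6°) tan(+23.416°) = -0.7382, H₀ = 2.4011 rad.
Bracket: H₀ sin φ sin δ + cos φ cos δ sin H₀ = 2.4011×0.86251×0.39741 + 0.50603×0.91764×0.67462 = 0.823025 + 0.313262 = 1.136287.
Q̄ = (S₀/π) × [bracket] = (1361/π) × 1.136287 = 492.3 W/m².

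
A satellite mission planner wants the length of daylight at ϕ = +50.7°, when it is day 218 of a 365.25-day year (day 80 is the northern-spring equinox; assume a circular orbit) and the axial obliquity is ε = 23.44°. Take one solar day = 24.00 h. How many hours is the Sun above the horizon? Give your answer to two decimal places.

14.74 h

Solar longitude: L_s = 360° × (218 − 80)/365.25 = 136.016°.
sin δ = sin 23.44° × sin 136.016° = 0.27625, so δ = +16.036°.
cos h₀ = −tan ϕ · tan δ = −tan(+50.7°) × tan(+16.036°) = -0.3512, so h₀ = 1.9296 rad = 110.56°.
Daylight = 2h₀/(2π) × 24.00 h = (1.9296/π) × 24.00 = 14.74 h.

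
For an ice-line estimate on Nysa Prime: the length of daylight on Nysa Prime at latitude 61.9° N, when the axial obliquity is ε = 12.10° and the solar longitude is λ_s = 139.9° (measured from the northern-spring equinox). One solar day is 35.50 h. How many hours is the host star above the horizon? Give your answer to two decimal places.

20.67 h

Solar declination: sin δ = sin ε · sin λ_s = sin 12.10° × sin 139.9° = 0.13502, so δ = +7.760°.
cos H₀ = −tan φ · tan δ = −tan(+61.9°) × tan(+7.760°) = -0.2552, so H₀ = 1.8289 rad = 104.79°.
Daylight = 2H₀/(2π) × 35.50 h = (1.8289/π) × 35.50 = 20.67 h.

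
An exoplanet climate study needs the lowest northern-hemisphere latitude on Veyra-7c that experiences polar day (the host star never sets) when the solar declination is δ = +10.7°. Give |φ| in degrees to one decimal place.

|φ| = 79.3°

Polar day requires cos H₀ = −tan φ tan δ ≤ −1, i.e. tan φ tan δ ≥ 1.
The boundary is |tan φ| · |tan δ| = 1, so |φ| = 90° − |δ| = 90° − 10.7° = 79.3° in the northern hemisphere.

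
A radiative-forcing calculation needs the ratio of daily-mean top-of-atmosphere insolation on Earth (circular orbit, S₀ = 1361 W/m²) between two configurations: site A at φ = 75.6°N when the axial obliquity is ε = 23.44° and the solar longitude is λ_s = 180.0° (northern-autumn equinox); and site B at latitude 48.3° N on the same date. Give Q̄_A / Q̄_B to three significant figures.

Q̄_A / Q̄_B ≈ 0.374

— Configuration A (φ=+75.6°):
Solar declination: sin δ = sin ε · sin λ_s = sin 23.44° × sin 180.0° = 0.00000, so δ = +0.000°.
cos H₀ = −tan(+75.6°) tan(+0.000°) = -0.0000, H₀ = 1.5708 rad.
Bracket: H₀ sin φ sin δ + cos φ cos δ sin H₀ = 1.5708×0.96858×0.00000 + 0.24869×1.00000×1.00000 = 0.000000 + 0.248690 = 0.248690.
Q̄ = (S₀/π) × [bracket] = (1361/π) × 0.248690 = 107.74 W/m².
— Configuration B (φ=+48.3°):
cos H₀ = −tan(+48.3°) tan(+0.000°) = -0.0000, H₀ = 1.5708 rad.
Bracket: H₀ sin φ sin δ + cos φ cos δ sin H₀ = 1.5708×0.74664×0.00000 + 0.66523×1.00000×1.00000 = 0.000000 + 0.665230 = 0.665230.
Q̄ = (S₀/π) × [bracket] = (1361/π) × 0.665230 = 288.19 W/m².
Ratio Q̄_A / Q̄_B = 107.74 / 288.19 = 0.3739.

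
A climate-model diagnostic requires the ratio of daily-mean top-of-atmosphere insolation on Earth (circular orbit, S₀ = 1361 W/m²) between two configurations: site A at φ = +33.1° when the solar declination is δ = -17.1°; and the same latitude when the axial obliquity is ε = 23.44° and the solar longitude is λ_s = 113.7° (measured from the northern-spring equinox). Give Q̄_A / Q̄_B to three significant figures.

Q̄_A / Q̄_B ≈ 0.505

— Configuration A (φ=+33.1°):
cos H₀ = −tan(+33.1°) tan(-17.100°) = 0.2005, H₀ = 1.3689 rad.
Bracket: H₀ sin φ sin δ + cos φ cos δ sin H₀ = 1.3689×0.54610×-0.29404 + 0.83772×0.95579×0.97968 = -0.219811 + 0.784414 = 0.564603.
Q̄ = (S₀/π) × [bracket] = (1361/π) × 0.564603 = 244.60 W/m².
— Configuration B (φ=+33.1°):
Solar declination: sin δ = sin ε · sin λ_s = sin 23.44° × sin 113.7° = 0.36424, so δ = +21.361°.
cos H₀ = −tan(+33.1°) tan(+21.361°) = -0.2550, H₀ = 1.8286 rad.
Bracket: H₀ sin φ sin δ + cos φ cos δ sin H₀ = 1.8286×0.54610×0.36424 + 0.83772×0.93131×0.96695 = 0.363730 + 0.754392 = 1.118122.
Q̄ = (S₀/π) × [bracket] = (1361/π) × 1.118122 = 484.39 W/m².
Ratio Q̄_A / Q̄_B = 244.60 / 484.39 = 0.5050.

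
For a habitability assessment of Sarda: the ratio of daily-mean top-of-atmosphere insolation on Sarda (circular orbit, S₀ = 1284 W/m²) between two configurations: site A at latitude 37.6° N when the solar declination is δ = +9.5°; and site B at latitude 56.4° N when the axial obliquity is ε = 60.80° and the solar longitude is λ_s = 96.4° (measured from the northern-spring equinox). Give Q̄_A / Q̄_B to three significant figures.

Q̄_A / Q̄_B ≈ 0.417

— Configuration A (φ=+37.6°):
cos H₀ = −tan(+37.6°) tan(+9.500°) = -0.1289, H₀ = 1.7000 rad.
Bracket: H₀ sin φ sin δ + cos φ cos δ sin H₀ = 1.7000×0.61015×0.16505 + 0.79229×0.98629×0.99166 = 0.171199 + 0.774911 = 0.946110.
Q̄ = (S₀/π) × [bracket] = (1284/π) × 0.946110 = 386.68 W/m².
— Configuration B (φ=+56.4°):
Solar declination: sin δ = sin ε · sin λ_s = sin 60.80° × sin 96.4° = 0.86748, so δ = +60.167°.
cos H₀ = −tan(+56.4°) tan(+60.167°) = -2.6246 ≤ −1 ⇒ polar day, H₀ = π.
Bracket: H₀ sin φ sin δ + cos φ cos δ sin H₀ = 3.1416×0.83292×0.86748 + 0.55339×0.49747×0.00000 = 2.269936 + 0.000000 = 2.269936.
Q̄ = (S₀/π) × [bracket] = (1284/π) × 2.269936 = 927.75 W/m².
Ratio Q̄_A / Q̄_B = 386.68 / 927.75 = 0.4168.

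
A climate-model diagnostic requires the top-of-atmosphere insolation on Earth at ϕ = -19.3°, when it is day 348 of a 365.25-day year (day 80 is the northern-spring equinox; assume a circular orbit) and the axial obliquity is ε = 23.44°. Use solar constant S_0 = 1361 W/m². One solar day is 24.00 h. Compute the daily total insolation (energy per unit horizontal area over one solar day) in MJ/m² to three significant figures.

Solar longitude: L_s = 360° × (348 − 80)/365.25 = 264.148°.
sin δ = sin 23.44° × sin 264.148° = -0.39572, so δ = -23.311°.
cos h₀ = −tan(-19.3°) tan(-23.311°) = -0.1509, h₀ = 1.7223 rad.
Bracket: h₀ sin ϕ sin δ + cos ϕ cos δ sin h₀ = 1.7223×-0.33051×-0.39572 + 0.94380×0.91837×0.98855 = 0.225259 + 0.856833 = 1.082092.
Q̄ = (S_0/π) × [bracket] = (1361/π) × 1.082092 = 468.78 W/m².
Daily total = Q̄ × 24.00 h × 3600 s/h = 468.78 × 24.00 × 3600 / 10⁶ = 40.50 MJ/m².

40.5 MJ/m²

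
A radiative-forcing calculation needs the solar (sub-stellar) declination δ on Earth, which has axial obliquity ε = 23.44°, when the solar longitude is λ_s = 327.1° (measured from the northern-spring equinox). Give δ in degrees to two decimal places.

δ = -12.48°

sin δ = sin ε · sin λ_s = sin 23.44° × sin 327.1° = -0.216069.
δ = arcsin(-0.216069) = -12.48°.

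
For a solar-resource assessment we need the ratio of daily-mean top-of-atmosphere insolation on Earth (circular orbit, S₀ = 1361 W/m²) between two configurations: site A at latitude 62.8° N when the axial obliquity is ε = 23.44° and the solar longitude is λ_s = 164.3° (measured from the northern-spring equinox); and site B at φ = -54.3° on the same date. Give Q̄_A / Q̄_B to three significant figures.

Q̄_A / Q̄_B ≈ 1.37

— Configuration A (φ=+62.8°):
Solar declination: sin δ = sin ε · sin λ_s = sin 23.44° × sin 164.3° = 0.10764, so δ = +6.179°.
cos H₀ = −tan(+62.8°) tan(+6.179°) = -0.2107, H₀ = 1.7831 rad.
Bracket: H₀ sin φ sin δ + cos φ cos δ sin H₀ = 1.7831×0.88942×0.10764 + 0.45710×0.99419×0.97756 = 0.170709 + 0.444247 = 0.614956.
Q̄ = (S₀/π) × [bracket] = (1361/π) × 0.614956 = 266.41 W/m².
— Configuration B (φ=-54.3°):
cos H₀ = −tan(-54.3°) tan(+6.179°) = 0.1507, H₀ = 1.4195 rad.
Bracket: H₀ sin φ sin δ + cos φ cos δ sin H₀ = 1.4195×-0.81208×0.10764 + 0.58354×0.99419×0.98858 = -0.124082 + 0.573524 = 0.449442.
Q̄ = (S₀/π) × [bracket] = (1361/π) × 0.449442 = 194.71 W/m².
Ratio Q̄_A / Q̄_B = 266.41 / 194.71 = 1.368.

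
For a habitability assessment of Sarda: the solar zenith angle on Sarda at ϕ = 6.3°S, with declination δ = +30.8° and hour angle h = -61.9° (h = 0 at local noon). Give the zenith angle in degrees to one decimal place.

θ_z = 69.8°

cos θ_z = sin ϕ sin δ + cos ϕ cos δ cos h = -0.056189 + 0.402137 = 0.345948.
θ_z = arccos(0.345948) = 69.8°.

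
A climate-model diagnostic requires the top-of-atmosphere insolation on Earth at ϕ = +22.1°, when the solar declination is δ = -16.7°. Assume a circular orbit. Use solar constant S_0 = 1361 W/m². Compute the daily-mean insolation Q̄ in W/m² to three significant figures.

Q̄ ≈ 314 W/m²

cos h₀ = −tan(+22.1°) tan(-16.700°) = 0.1218, h₀ = 1.4487 rad.
Bracket: h₀ sin ϕ sin δ + cos ϕ cos δ sin h₀ = 1.4487×0.37622×-0.28736 + 0.92653×0.95782×0.99255 = -0.156620 + 0.880837 = 0.724217.
Q̄ = (S_0/π) × [bracket] = (1361/π) × 0.724217 = 313.7 W/m².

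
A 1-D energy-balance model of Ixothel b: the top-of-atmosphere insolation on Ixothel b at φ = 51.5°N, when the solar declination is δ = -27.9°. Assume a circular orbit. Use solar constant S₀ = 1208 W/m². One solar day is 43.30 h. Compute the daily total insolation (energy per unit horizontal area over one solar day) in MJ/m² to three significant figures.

cos H₀ = −tan(+51.5°) tan(-27.900°) = 0.6656, H₀ = 0.8424 rad.
Bracket: H₀ sin φ sin δ + cos φ cos δ sin H₀ = 0.8424×0.78261×-0.46793 + 0.62251×0.88377×0.74627 = -0.308493 + 0.410565 = 0.102072.
Q̄ = (S₀/π) × [bracket] = (1208/π) × 0.102072 = 39.249 W/m².
Daily total = Q̄ × 43.30 h × 3600 s/h = 39.249 × 43.30 × 3600 / 10⁶ = 6.118 MJ/m².

6.12 MJ/m²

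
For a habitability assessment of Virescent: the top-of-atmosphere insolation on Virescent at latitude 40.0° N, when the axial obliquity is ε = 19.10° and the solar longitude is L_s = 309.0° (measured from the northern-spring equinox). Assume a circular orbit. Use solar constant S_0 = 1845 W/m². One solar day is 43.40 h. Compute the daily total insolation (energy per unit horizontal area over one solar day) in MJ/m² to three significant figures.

Solar declination: sin δ = sin ε · sin L_s = sin 19.10° × sin 309.0° = -0.25430, so δ = -14.732°.
cos h₀ = −tan(+40.0°) tan(-14.732°) = 0.2206, h₀ = 1.3483 rad.
Bracket: h₀ sin ϕ sin δ + cos ϕ cos δ sin h₀ = 1.3483×0.64279×-0.25430 + 0.76604×0.96713×0.97536 = -0.220395 + 0.722605 = 0.502210.
Q̄ = (S_0/π) × [bracket] = (1845/π) × 0.502210 = 294.94 W/m².
Daily total = Q̄ × 43.40 h × 3600 s/h = 294.94 × 43.40 × 3600 / 10⁶ = 46.08 MJ/m².

46.1 MJ/m²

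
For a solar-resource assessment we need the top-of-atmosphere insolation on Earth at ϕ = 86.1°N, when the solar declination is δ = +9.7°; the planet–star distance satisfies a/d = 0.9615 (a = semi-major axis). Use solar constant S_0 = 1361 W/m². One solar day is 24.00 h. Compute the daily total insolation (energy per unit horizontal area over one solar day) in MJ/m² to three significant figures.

cos h₀ = −tan(+86.1°) tan(+9.700°) = -2.5073 ≤ −1 ⇒ polar day, h₀ = π.
Bracket: h₀ sin ϕ sin δ + cos ϕ cos δ sin h₀ = 3.1416×0.99768×0.16849 + 0.06802×0.98570×0.00000 = 0.528100 + 0.000000 = 0.528100.
Inverse-square distance factor (a/d)² = 0.9615² = 0.924482.
Q̄ = (S_0/π) × 0.924482 × [bracket] = (1361/π) × 0.924482 × 0.528100 = 211.51 W/m².
Daily total = Q̄ × 24.00 h × 3600 s/h = 211.51 × 24.00 × 3600 / 10⁶ = 18.27 MJ/m².

18.3 MJ/m²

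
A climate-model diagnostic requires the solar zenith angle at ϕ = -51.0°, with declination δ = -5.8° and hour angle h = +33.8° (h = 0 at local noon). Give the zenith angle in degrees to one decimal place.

θ_z = 53.2°

cos θ_z = sin ϕ sin δ + cos ϕ cos δ cos h = 0.078535 + 0.520278 = 0.598813.
θ_z = arccos(0.598813) = 53.2°.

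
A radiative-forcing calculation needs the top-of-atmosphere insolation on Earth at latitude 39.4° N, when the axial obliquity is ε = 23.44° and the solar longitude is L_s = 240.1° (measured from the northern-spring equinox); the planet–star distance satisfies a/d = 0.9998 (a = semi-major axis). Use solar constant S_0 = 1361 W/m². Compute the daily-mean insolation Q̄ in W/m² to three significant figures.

Solar declination: sin δ = sin ε · sin L_s = sin 23.44° × sin 240.1° = -0.34484, so δ = -20.172°.
cos h₀ = −tan(+39.4°) tan(-20.172°) = 0.3018, h₀ = 1.2643 rad.
Bracket: h₀ sin ϕ sin δ + cos ϕ cos δ sin h₀ = 1.2643×0.63473×-0.34484 + 0.77273×0.93866×0.95338 = -0.276730 + 0.691516 = 0.414786.
Inverse-square distance factor (a/d)² = 0.9998² = 0.999600.
Q̄ = (S_0/π) × 0.999600 × [bracket] = (1361/π) × 0.999600 × 0.414786 = 179.6 W/m².

Q̄ ≈ 180 W/m²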